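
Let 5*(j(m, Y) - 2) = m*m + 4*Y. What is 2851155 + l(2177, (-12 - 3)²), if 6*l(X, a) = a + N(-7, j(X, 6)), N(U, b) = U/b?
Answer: 40538508721115/14218089 ≈ 2.8512e+6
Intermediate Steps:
j(m, Y) = 2 + m²/5 + 4*Y/5 (j(m, Y) = 2 + (m*m + 4*Y)/5 = 2 + (m² + 4*Y)/5 = 2 + (m²/5 + 4*Y/5) = 2 + m²/5 + 4*Y/5)
l(X, a) = -7/(6*(34/5 + X²/5)) + a/6 (l(X, a) = (a - 7/(2 + X²/5 + (⅘)*6))/6 = (a - 7/(2 + X²/5 + 24/5))/6 = (a - 7/(34/5 + X²/5))/6 = -7/(6*(34/5 + X²/5)) + a/6)
2851155 + l(2177, (-12 - 3)²) = 2851155 + (-35 + (-12 - 3)²*(34 + 2177²))/(6*(34 + 2177²)) = 2851155 + (-35 + (-15)²*(34 + 4739329))/(6*(34 + 4739329)) = 2851155 + (⅙)*(-35 + 225*4739363)/4739363 = 2851155 + (⅙)*(1/4739363)*(-35 + 1066356675) = 2851155 + (⅙)*(1/4739363)*1066356640 = 2851155 + 533178320/14218089 = 40538508721115/14218089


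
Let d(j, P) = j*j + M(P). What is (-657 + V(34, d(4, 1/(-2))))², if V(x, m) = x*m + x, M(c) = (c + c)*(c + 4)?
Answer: 39204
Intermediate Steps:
M(c) = 2*c*(4 + c) (M(c) = (2*c)*(4 + c) = 2*c*(4 + c))
d(j, P) = j² + 2*P*(4 + P) (d(j, P) = j*j + 2*P*(4 + P) = j² + 2*P*(4 + P))
V(x, m) = x + m*x (V(x, m) = m*x + x = x + m*x)
(-657 + V(34, d(4, 1/(-2))))² = (-657 + 34*(1 + (4² + 2*(4 + 1/(-2))/(-2))))² = (-657 + 34*(1 + (16 + 2*(-½)*(4 - ½))))² = (-657 + 34*(1 + (16 + 2*(-½)*(7/2))))² = (-657 + 34*(1 + (16 - 7/2)))² = (-657 + 34*(1 + 25/2))² = (-657 + 34*(27/2))² = (-657 + 459)² = (-198)² = 39204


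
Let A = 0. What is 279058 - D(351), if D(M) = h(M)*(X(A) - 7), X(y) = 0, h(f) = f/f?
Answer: 279065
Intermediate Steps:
h(f) = 1
D(M) = -7 (D(M) = 1*(0 - 7) = 1*(-7) = -7)
279058 - D(351) = 279058 - 1*(-7) = 279058 + 7 = 279065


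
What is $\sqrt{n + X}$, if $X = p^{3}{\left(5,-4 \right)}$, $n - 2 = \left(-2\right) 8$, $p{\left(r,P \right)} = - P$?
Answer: $5 \sqrt{2} \approx 7.0711$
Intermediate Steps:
$n = -14$ ($n = 2 - 16 = -14$)
$X = 64$ ($X = \left(\left(-1\right) \left(-4\right)\right)^{3} = 4^{3} = 64$)
$\sqrt{n + X} = \sqrt{-14 + 64} = \sqrt{50} = 5 \sqrt{2}$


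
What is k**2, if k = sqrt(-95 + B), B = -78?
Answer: -173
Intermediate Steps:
k = I*sqrt(173) (k = sqrt(-95 - 78) = sqrt(-173) = I*sqrt(173) ≈ 13.153*I)
k**2 = (I*sqrt(173))**2 = -173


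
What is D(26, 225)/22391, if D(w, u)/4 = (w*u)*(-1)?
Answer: -23400/22391 ≈ -1.0451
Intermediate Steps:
D(w, u) = -4*u*w (D(w, u) = 4*((w*u)*(-1)) = 4*((u*w)*(-1)) = 4*(-u*w) = -4*u*w)
D(26, 225)/22391 = -4*225*26/22391 = -23400*1/22391 = -23400/22391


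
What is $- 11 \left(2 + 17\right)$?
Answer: $-209$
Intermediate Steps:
$- 11 \left(2 + 17\right) = \left(-11\right) 19 = -209$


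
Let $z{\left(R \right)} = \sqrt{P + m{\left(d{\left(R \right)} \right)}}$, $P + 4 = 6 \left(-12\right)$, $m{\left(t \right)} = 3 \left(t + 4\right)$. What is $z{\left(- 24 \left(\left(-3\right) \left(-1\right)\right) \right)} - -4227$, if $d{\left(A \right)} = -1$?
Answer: $4227 + i \sqrt{67} \approx 4227.0 + 8.1853 i$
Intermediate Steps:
$m{\left(t \right)} = 12 + 3 t$ ($m{\left(t \right)} = 3 \left(4 + t\right) = 12 + 3 t$)
$P = -76$ ($P = -4 + 6 \left(-12\right) = -4 - 72 = -76$)
$z{\left(R \right)} = i \sqrt{67}$ ($z{\left(R \right)} = \sqrt{-76 + \left(12 + 3 \left(-1\right)\right)} = \sqrt{-76 + \left(12 - 3\right)} = \sqrt{-76 + 9} = \sqrt{-67} = i \sqrt{67}$)
$z{\left(- 24 \left(\left(-3\right) \left(-1\right)\right) \right)} - -4227 = i \sqrt{67} - -4227 = i \sqrt{67} + 4227 = 4227 + i \sqrt{67}$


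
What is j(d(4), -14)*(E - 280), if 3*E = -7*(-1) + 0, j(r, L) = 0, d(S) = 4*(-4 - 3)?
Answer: 0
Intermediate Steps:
d(S) = -28 (d(S) = 4*(-7) = -28)
E = 7/3 (E = (-7*(-1) + 0)/3 = (7 + 0)/3 = (⅓)*7 = 7/3 ≈ 2.3333)
j(d(4), -14)*(E - 280) = 0*(7/3 - 280) = 0*(-833/3) = 0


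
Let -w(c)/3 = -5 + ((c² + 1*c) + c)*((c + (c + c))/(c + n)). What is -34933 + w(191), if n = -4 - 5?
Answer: -69722573/182 ≈ -3.8309e+5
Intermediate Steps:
n = -9
w(c) = 15 - 9*c*(c² + 2*c)/(-9 + c) (w(c) = -3*(-5 + ((c² + 1*c) + c)*((c + (c + c))/(c - 9))) = -3*(-5 + ((c² + c) + c)*((c + 2*c)/(-9 + c))) = -3*(-5 + ((c + c²) + c)*((3*c)/(-9 + c))) = -3*(-5 + (c² + 2*c)*(3*c/(-9 + c))) = -3*(-5 + 3*c*(c² + 2*c)/(-9 + c)) = 15 - 9*c*(c² + 2*c)/(-9 + c))
-34933 + w(191) = -34933 + 3*(-45 - 6*191² - 3*191³ + 5*191)/(-9 + 191) = -34933 + 3*(-45 - 6*36481 - 3*6967871 + 955)/182 = -34933 + 3*(1/182)*(-45 - 218886 - 20903613 + 955) = -34933 + 3*(1/182)*(-21121589) = -34933 - 63364767/182 = -69722573/182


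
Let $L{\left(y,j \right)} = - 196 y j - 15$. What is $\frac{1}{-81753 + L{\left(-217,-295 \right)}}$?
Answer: $- \frac{1}{12628708} \approx -7.9185 \cdot 10^{-8}$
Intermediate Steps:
$L{\left(y,j \right)} = -15 - 196 j y$ ($L{\left(y,j \right)} = - 196 j y - 15 = -15 - 196 j y$)
$\frac{1}{-81753 + L{\left(-217,-295 \right)}} = \frac{1}{-81753 - \left(15 - -12546940\right)} = \frac{1}{-81753 - 12546955} = \frac{1}{-12628708} = - \frac{1}{12628708}$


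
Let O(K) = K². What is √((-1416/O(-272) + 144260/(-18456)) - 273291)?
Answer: 5*I*√1076144965869666/313752 ≈ 522.78*I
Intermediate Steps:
√((-1416/O(-272) + 144260/(-18456)) - 273291) = √((-1416/((-272)²) + 144260/(-18456)) - 273291) = √((-1416/73984 + 144260*(-1/18456)) - 273291) = √((-1416*1/73984 - 36065/4614) - 273291) = √((-177/9248 - 36065/4614) - 273291) = √(-167172899/21335136 - 273291) = √(-5830867825475/21335136) = 5*I*√1076144965869666/313752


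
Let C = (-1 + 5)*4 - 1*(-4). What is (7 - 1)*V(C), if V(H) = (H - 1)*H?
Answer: 2280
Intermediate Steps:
C = 20 (C = 4*4 + 4 = 16 + 4 = 20)
V(H) = H*(-1 + H) (V(H) = (-1 + H)*H = H*(-1 + H))
(7 - 1)*V(C) = (7 - 1)*(20*(-1 + 20)) = 6*(20*19) = 6*380 = 2280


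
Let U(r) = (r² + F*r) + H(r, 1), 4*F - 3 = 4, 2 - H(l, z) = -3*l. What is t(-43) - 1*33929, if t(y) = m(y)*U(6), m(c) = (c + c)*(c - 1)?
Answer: 217707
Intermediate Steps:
H(l, z) = 2 + 3*l (H(l, z) = 2 - (-3)*l = 2 + 3*l)
F = 7/4 (F = ¾ + (¼)*4 = ¾ + 1 = 7/4 ≈ 1.7500)
U(r) = 2 + r² + 19*r/4 (U(r) = (r² + 7*r/4) + (2 + 3*r) = 2 + r² + 19*r/4)
m(c) = 2*c*(-1 + c) (m(c) = (2*c)*(-1 + c) = 2*c*(-1 + c))
t(y) = 133*y*(-1 + y) (t(y) = (2*y*(-1 + y))*(2 + 6² + (19/4)*6) = (2*y*(-1 + y))*(2 + 36 + 57/2) = (2*y*(-1 + y))*(133/2) = 133*y*(-1 + y))
t(-43) - 1*33929 = 133*(-43)*(-1 - 43) - 1*33929 = 133*(-43)*(-44) - 33929 = 251636 - 33929 = 217707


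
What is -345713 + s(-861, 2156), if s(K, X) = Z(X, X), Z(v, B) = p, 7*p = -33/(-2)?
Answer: -4839949/14 ≈ -3.4571e+5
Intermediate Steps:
p = 33/14 (p = (-33/(-2))/7 = (-33*(-1/2))/7 = (1/7)*(33/2) = 33/14 ≈ 2.3571)
Z(v, B) = 33/14
s(K, X) = 33/14
-345713 + s(-861, 2156) = -345713 + 33/14 = -4839949/14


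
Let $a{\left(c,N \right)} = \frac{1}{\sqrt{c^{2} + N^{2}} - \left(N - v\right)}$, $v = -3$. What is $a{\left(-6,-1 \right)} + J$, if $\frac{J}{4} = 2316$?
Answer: $\frac{305714}{33} + \frac{\sqrt{37}}{33} \approx 9264.3$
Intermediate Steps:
$J = 9264$ ($J = 4 \cdot 2316 = 9264$)
$a{\left(c,N \right)} = \frac{1}{-3 + \sqrt{N^{2} + c^{2}} - N}$ ($a{\left(c,N \right)} = \frac{1}{\sqrt{c^{2} + N^{2}} - \left(3 + N\right)} = \frac{1}{\sqrt{N^{2} + c^{2}} - \left(3 + N\right)} = \frac{1}{-3 + \sqrt{N^{2} + c^{2}} - N}$)
$a{\left(-6,-1 \right)} + J = - \frac{1}{3 - 1 - \sqrt{\left(-1\right)^{2} + \left(-6\right)^{2}}} + 9264 = - \frac{1}{3 - 1 - \sqrt{1 + 36}} + 9264 = - \frac{1}{3 - 1 - \sqrt{37}} + 9264 = - \frac{1}{2 - \sqrt{37}} + 9264 = 9264 - \frac{1}{2 - \sqrt{37}}$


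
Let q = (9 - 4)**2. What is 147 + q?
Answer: 172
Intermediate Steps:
q = 25 (q = 5**2 = 25)
147 + q = 147 + 25 = 172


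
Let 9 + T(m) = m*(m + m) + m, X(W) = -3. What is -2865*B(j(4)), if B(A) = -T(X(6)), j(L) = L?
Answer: 17190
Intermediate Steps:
T(m) = -9 + m + 2*m² (T(m) = -9 + (m*(m + m) + m) = -9 + (m*(2*m) + m) = -9 + (2*m² + m) = -9 + (m + 2*m²) = -9 + m + 2*m²)
B(A) = -6 (B(A) = -(-9 - 3 + 2*(-3)²) = -(-9 - 3 + 2*9) = -(-9 - 3 + 18) = -1*6 = -6)
-2865*B(j(4)) = -2865*(-6) = 17190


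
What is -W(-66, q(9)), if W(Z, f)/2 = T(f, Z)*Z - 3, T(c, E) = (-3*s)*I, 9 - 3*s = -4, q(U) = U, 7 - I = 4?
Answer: -5142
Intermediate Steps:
I = 3 (I = 7 - 1*4 = 7 - 4 = 3)
s = 13/3 (s = 3 - 1/3*(-4) = 3 + 4/3 = 13/3 ≈ 4.3333)
T(c, E) = -39 (T(c, E) = -3*13/3*3 = -13*3 = -39)
W(Z, f) = -6 - 78*Z (W(Z, f) = 2*(-39*Z - 3) = 2*(-3 - 39*Z) = -6 - 78*Z)
-W(-66, q(9)) = -(-6 - 78*(-66)) = -(-6 + 5148) = -1*5142 = -5142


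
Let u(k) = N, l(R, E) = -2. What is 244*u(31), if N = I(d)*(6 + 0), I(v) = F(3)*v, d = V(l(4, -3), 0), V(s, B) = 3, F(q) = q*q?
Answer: 39528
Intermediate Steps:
F(q) = q²
d = 3
I(v) = 9*v (I(v) = 3²*v = 9*v)
N = 162 (N = (9*3)*(6 + 0) = 27*6 = 162)
u(k) = 162
244*u(31) = 244*162 = 39528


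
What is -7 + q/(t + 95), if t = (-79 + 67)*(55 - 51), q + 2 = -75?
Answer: -406/47 ≈ -8.6383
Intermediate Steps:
q = -77 (q = -2 - 75 = -77)
t = -48 (t = -12*4 = -48)
-7 + q/(t + 95) = -7 - 77/(-48 + 95) = -7 - 77/47 = -406/47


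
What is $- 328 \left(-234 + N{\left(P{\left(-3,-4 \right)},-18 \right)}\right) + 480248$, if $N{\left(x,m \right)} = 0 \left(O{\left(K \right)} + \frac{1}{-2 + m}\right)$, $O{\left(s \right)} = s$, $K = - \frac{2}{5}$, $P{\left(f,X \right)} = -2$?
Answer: $557000$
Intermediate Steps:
$K = - \frac{2}{5}$ ($K = \left(-2\right) \frac{1}{5} = - \frac{2}{5} \approx -0.4$)
$N{\left(x,m \right)} = 0$ ($N{\left(x,m \right)} = 0 \left(- \frac{2}{5} + \frac{1}{-2 + m}\right) = 0$)
$- 328 \left(-234 + N{\left(P{\left(-3,-4 \right)},-18 \right)}\right) + 480248 = - 328 \left(-234 + 0\right) + 480248 = \left(-328\right) \left(-234\right) + 480248 = 76752 + 480248 = 557000$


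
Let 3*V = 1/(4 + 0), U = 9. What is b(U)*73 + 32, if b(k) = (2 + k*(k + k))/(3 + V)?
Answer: 144848/37 ≈ 3914.8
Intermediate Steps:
V = 1/12 (V = 1/(3*(4 + 0)) = (1/3)/4 = (1/3)*(1/4) = 1/12 ≈ 0.083333)
b(k) = 24/37 + 24*k**2/37 (b(k) = (2 + k*(k + k))/(3 + 1/12) = (2 + k*(2*k))/(37/12) = (2 + 2*k**2)*(12/37) = 24/37 + 24*k**2/37)
b(U)*73 + 32 = (24/37 + (24/37)*9**2)*73 + 32 = (24/37 + (24/37)*81)*73 + 32 = (24/37 + 1944/37)*73 + 32 = (1968/37)*73 + 32 = 143664/37 + 32 = 144848/37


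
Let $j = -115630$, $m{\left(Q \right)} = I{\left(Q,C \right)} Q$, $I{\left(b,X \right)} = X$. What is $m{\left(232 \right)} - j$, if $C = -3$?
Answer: $114934$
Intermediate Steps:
$m{\left(Q \right)} = - 3 Q$
$m{\left(232 \right)} - j = \left(-3\right) 232 - -115630 = -696 + 115630 = 114934$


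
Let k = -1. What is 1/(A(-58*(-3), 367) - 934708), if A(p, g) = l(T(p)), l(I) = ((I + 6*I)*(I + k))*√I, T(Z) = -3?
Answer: -233677/218419766608 - 21*I*√3/218419766608 ≈ -1.0699e-6 - 1.6653e-10*I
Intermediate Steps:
l(I) = 7*I^(3/2)*(-1 + I) (l(I) = ((I + 6*I)*(I - 1))*√I = ((7*I)*(-1 + I))*√I = (7*I*(-1 + I))*√I = 7*I^(3/2)*(-1 + I))
A(p, g) = 84*I*√3 (A(p, g) = 7*(-3)^(3/2)*(-1 - 3) = 7*(-3*I*√3)*(-4) = 84*I*√3)
1/(A(-58*(-3), 367) - 934708) = 1/(84*I*√3 - 934708) = 1/(-934708 + 84*I*√3)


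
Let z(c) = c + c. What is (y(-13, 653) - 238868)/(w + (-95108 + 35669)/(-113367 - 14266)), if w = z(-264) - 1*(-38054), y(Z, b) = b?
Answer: -30404095095/4789615397 ≈ -6.3479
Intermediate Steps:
z(c) = 2*c
w = 37526 (w = 2*(-264) - 1*(-38054) = -528 + 38054 = 37526)
(y(-13, 653) - 238868)/(w + (-95108 + 35669)/(-113367 - 14266)) = (653 - 238868)/(37526 + (-95108 + 35669)/(-113367 - 14266)) = -238215/(37526 - 59439/(-127633)) = -238215/(37526 - 59439*(-1/127633)) = -238215/(37526 + 59439/127633) = -238215/4789615397/127633 = -238215*127633/4789615397 = -30404095095/4789615397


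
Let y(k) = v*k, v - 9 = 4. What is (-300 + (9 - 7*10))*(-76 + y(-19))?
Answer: 116603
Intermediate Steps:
v = 13 (v = 9 + 4 = 13)
y(k) = 13*k
(-300 + (9 - 7*10))*(-76 + y(-19)) = (-300 + (9 - 7*10))*(-76 + 13*(-19)) = (-300 + (9 - 70))*(-76 - 247) = (-300 - 61)*(-323) = -361*(-323) = 116603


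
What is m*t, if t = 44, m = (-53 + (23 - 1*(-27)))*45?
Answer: -5940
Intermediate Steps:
m = -135 (m = (-53 + (23 + 27))*45 = (-53 + 50)*45 = -3*45 = -135)
m*t = -135*44 = -5940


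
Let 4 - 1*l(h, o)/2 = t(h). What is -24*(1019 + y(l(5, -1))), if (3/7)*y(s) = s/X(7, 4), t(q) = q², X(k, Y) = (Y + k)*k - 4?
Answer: -1782936/73 ≈ -24424.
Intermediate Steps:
X(k, Y) = -4 + k*(Y + k) (X(k, Y) = k*(Y + k) - 4 = -4 + k*(Y + k))
l(h, o) = 8 - 2*h²
y(s) = 7*s/219 (y(s) = 7*(s/(-4 + 7² + 4*7))/3 = 7*(s/(-4 + 49 + 28))/3 = 7*(s/73)/3 = 7*s/219)
-24*(1019 + y(l(5, -1))) = -24*(1019 + 7*(8 - 2*5²)/219) = -24*(1019 + 7*(8 - 2*25)/219) = -24*(1019 + 7*(8 - 50)/219) = -24*(1019 + (7/219)*(-42)) = -24*(1019 - 98/73) = -24*74289/73 = -1782936/73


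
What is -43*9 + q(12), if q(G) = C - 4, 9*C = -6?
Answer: -1175/3 ≈ -391.67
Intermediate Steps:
C = -⅔ (C = (⅑)*(-6) = -⅔ ≈ -0.66667)
q(G) = -14/3 (q(G) = -⅔ - 4 = -14/3)
-43*9 + q(12) = -43*9 - 14/3 = -387 - 14/3 = -1175/3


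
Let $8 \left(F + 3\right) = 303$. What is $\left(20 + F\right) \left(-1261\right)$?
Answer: $- \frac{553579}{8} \approx -69197.0$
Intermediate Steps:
$F = \frac{279}{8}$ ($F = -3 + \frac{1}{8} \cdot 303 = -3 + \frac{303}{8} = \frac{279}{8} \approx 34.875$)
$\left(20 + F\right) \left(-1261\right) = \left(20 + \frac{279}{8}\right) \left(-1261\right) = \frac{439}{8} \left(-1261\right) = - \frac{553579}{8}$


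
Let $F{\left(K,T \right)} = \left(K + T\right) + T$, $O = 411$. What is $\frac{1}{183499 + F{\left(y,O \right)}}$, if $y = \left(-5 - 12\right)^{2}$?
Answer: $\frac{1}{184610} \approx 5.4168 \cdot 10^{-6}$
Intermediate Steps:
$y = 289$ ($y = \left(-17\right)^{2} = 289$)
$F{\left(K,T \right)} = K + 2 T$
$\frac{1}{183499 + F{\left(y,O \right)}} = \frac{1}{183499 + \left(289 + 2 \cdot 411\right)} = \frac{1}{183499 + \left(289 + 822\right)} = \frac{1}{183499 + 1111} = \frac{1}{184610}$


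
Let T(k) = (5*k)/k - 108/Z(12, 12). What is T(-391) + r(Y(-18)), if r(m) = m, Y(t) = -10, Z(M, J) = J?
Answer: -14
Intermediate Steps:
T(k) = -4 (T(k) = (5*k)/k - 108/12 = 5 - 108*1/12 = 5 - 9 = -4)
T(-391) + r(Y(-18)) = -4 - 10 = -14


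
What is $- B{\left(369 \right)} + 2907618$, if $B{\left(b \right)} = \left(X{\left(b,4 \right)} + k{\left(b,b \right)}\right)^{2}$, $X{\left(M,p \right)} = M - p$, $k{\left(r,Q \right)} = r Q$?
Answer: $-18636441058$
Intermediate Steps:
$k{\left(r,Q \right)} = Q r$
$B{\left(b \right)} = \left(-4 + b + b^{2}\right)^{2}$ ($B{\left(b \right)} = \left(\left(b - 4\right) + b b\right)^{2} = \left(\left(b - 4\right) + b^{2}\right)^{2} = \left(\left(-4 + b\right) + b^{2}\right)^{2} = \left(-4 + b + b^{2}\right)^{2}$)
$- B{\left(369 \right)} + 2907618 = - \left(-4 + 369 + 369^{2}\right)^{2} + 2907618 = - \left(-4 + 369 + 136161\right)^{2} + 2907618 = - 136526^{2} + 2907618 = \left(-1\right) 18639348676 + 2907618 = -18639348676 + 2907618 = -18636441058$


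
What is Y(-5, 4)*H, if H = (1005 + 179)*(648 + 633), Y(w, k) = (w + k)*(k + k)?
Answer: -12133632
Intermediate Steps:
Y(w, k) = 2*k*(k + w) (Y(w, k) = (k + w)*(2*k) = 2*k*(k + w))
H = 1516704 (H = 1184*1281 = 1516704)
Y(-5, 4)*H = (2*4*(4 - 5))*1516704 = (2*4*(-1))*1516704 = -8*1516704 = -12133632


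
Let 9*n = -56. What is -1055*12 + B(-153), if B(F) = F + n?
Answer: -115373/9 ≈ -12819.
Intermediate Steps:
n = -56/9 (n = (1/9)*(-56) = -56/9 ≈ -6.2222)
B(F) = -56/9 + F (B(F) = F - 56/9 = -56/9 + F)
-1055*12 + B(-153) = -1055*12 + (-56/9 - 153) = -12660 - 1433/9 = -115373/9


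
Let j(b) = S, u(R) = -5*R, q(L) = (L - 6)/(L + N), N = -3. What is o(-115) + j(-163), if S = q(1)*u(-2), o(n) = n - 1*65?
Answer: -155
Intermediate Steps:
o(n) = -65 + n (o(n) = n - 65 = -65 + n)
q(L) = (-6 + L)/(-3 + L) (q(L) = (L - 6)/(L - 3) = (-6 + L)/(-3 + L))
S = 25 (S = ((-6 + 1)/(-3 + 1))*(-5*(-2)) = (-5/(-2))*10 = -1/2*(-5)*10 = (5/2)*10 = 25)
j(b) = 25
o(-115) + j(-163) = (-65 - 115) + 25 = -180 + 25 = -155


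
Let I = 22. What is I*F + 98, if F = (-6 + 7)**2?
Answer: 120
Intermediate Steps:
F = 1 (F = 1**2 = 1)
I*F + 98 = 22*1 + 98 = 22 + 98 = 120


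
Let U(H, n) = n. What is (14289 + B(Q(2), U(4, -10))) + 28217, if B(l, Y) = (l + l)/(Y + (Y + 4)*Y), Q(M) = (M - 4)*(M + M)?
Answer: 1062642/25 ≈ 42506.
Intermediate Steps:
Q(M) = 2*M*(-4 + M) (Q(M) = (-4 + M)*(2*M) = 2*M*(-4 + M))
B(l, Y) = 2*l/(Y + Y*(4 + Y)) (B(l, Y) = (2*l)/(Y + (4 + Y)*Y) = (2*l)/(Y + Y*(4 + Y)) = 2*l/(Y + Y*(4 + Y)))
(14289 + B(Q(2), U(4, -10))) + 28217 = (14289 + 2*(2*2*(-4 + 2))/(-10*(5 - 10))) + 28217 = (14289 + 2*(2*2*(-2))*(-⅒)/(-5)) + 28217 = (14289 + 2*(-8)*(-⅒)*(-⅕)) + 28217 = (14289 - 8/25) + 28217 = 357217/25 + 28217 = 1062642/25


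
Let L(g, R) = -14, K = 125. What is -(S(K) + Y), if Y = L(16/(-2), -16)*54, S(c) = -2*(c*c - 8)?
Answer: 31990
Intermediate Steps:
S(c) = 16 - 2*c² (S(c) = -2*(c² - 8) = -2*(-8 + c²) = 16 - 2*c²)
Y = -756 (Y = -14*54 = -756)
-(S(K) + Y) = -((16 - 2*125²) - 756) = -((16 - 2*15625) - 756) = -((16 - 31250) - 756) = -(-31234 - 756) = -1*(-31990) = 31990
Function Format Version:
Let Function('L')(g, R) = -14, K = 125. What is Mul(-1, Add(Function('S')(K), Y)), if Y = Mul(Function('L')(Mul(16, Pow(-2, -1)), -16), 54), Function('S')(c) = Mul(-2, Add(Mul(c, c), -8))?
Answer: 31990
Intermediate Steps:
Function('S')(c) = Add(16, Mul(-2, Pow(c, 2))) (Function('S')(c) = Mul(-2, Add(Pow(c, 2), -8)) = Mul(-2, Add(-8, Pow(c, 2))) = Add(16, Mul(-2, Pow(c, 2))))
Y = -756 (Y = Mul(-14, 54) = -756)
Mul(-1, Add(Function('S')(K), Y)) = Mul(-1, Add(Add(16, Mul(-2, Pow(125, 2))), -756)) = Mul(-1, Add(Add(16, Mul(-2, 15625)), -756)) = Mul(-1, Add(Add(16, -31250), -756)) = Mul(-1, Add(-31234, -756)) = Mul(-1, -31990) = 31990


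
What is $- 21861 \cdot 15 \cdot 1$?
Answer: $-327915$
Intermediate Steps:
$- 21861 \cdot 15 \cdot 1 = \left(-21861\right) 15 = -327915$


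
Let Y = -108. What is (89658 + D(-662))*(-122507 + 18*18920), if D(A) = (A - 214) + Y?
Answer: 19335631722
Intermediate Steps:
D(A) = -322 + A (D(A) = (A - 214) - 108 = (-214 + A) - 108 = -322 + A)
(89658 + D(-662))*(-122507 + 18*18920) = (89658 + (-322 - 662))*(-122507 + 18*18920) = (89658 - 984)*(-122507 + 340560) = 88674*218053 = 19335631722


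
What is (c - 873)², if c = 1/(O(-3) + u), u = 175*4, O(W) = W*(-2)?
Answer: 379871297569/498436 ≈ 7.6213e+5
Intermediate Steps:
O(W) = -2*W
u = 700
c = 1/706 (c = 1/(-2*(-3) + 700) = 1/(6 + 700) = 1/706 ≈ 0.0014164)
(c - 873)² = (1/706 - 873)² = (-616337/706)² = 379871297569/498436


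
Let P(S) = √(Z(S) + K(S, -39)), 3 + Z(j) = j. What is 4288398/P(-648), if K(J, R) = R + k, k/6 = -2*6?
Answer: -714733*I*√762/127 ≈ -1.5535e+5*I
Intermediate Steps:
k = -72 (k = 6*(-2*6) = 6*(-12) = -72)
Z(j) = -3 + j
K(J, R) = -72 + R (K(J, R) = R - 72 = -72 + R)
P(S) = √(-114 + S) (P(S) = √((-3 + S) + (-72 - 39)) = √((-3 + S) - 111) = √(-114 + S))
4288398/P(-648) = 4288398/(√(-114 - 648)) = 4288398/(√(-762)) = 4288398/((I*√762)) = 4288398*(-I*√762/762) = -714733*I*√762/127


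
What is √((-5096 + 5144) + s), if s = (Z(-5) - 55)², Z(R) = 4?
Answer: √2649 ≈ 51.468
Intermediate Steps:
s = 2601 (s = (4 - 55)² = (-51)² = 2601)
√((-5096 + 5144) + s) = √((-5096 + 5144) + 2601) = √(48 + 2601) = √2649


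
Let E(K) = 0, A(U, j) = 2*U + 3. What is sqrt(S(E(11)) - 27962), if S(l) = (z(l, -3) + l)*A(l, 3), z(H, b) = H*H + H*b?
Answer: I*sqrt(27962) ≈ 167.22*I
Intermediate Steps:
z(H, b) = H**2 + H*b
A(U, j) = 3 + 2*U
S(l) = (3 + 2*l)*(l + l*(-3 + l)) (S(l) = (l*(l - 3) + l)*(3 + 2*l) = (l*(-3 + l) + l)*(3 + 2*l) = (l + l*(-3 + l))*(3 + 2*l) = (3 + 2*l)*(l + l*(-3 + l)))
sqrt(S(E(11)) - 27962) = sqrt(0*(-2 + 0)*(3 + 2*0) - 27962) = sqrt(0*(-2)*(3 + 0) - 27962) = sqrt(0*(-2)*3 - 27962) = sqrt(0 - 27962) = sqrt(-27962) = I*sqrt(27962)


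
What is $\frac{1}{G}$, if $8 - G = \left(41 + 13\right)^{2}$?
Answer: $- \frac{1}{2908} \approx -0.00034388$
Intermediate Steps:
$G = -2908$ ($G = 8 - \left(41 + 13\right)^{2} = 8 - 54^{2} = 8 - 2916 = -2908$)
$\frac{1}{G} = \frac{1}{-2908} = - \frac{1}{2908}$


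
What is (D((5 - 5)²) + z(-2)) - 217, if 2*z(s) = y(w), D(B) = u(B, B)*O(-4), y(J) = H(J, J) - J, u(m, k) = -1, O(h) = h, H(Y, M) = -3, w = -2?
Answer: -427/2 ≈ -213.50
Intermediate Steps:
y(J) = -3 - J
D(B) = 4 (D(B) = -1*(-4) = 4)
z(s) = -½ (z(s) = (-3 - 1*(-2))/2 = (-3 + 2)/2 = (½)*(-1) = -½)
(D((5 - 5)²) + z(-2)) - 217 = (4 - ½) - 217 = 7/2 - 217 = -427/2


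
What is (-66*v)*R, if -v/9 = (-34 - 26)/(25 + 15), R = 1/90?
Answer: -99/10 ≈ -9.9000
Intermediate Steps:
R = 1/90 ≈ 0.011111
v = 27/2 (v = -9*(-34 - 26)/(25 + 15) = -(-540)/40 = -9*(-3/2) = 27/2 ≈ 13.500)
(-66*v)*R = -66*27/2*(1/90) = -891*1/90 = -99/10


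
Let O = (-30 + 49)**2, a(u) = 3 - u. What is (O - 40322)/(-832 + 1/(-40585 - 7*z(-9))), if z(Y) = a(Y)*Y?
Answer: 1591606669/33137729 ≈ 48.030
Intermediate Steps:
O = 361 (O = 19**2 = 361)
z(Y) = Y*(3 - Y) (z(Y) = (3 - Y)*Y = Y*(3 - Y))
(O - 40322)/(-832 + 1/(-40585 - 7*z(-9))) = (361 - 40322)/(-832 + 1/(-40585 - (-63)*(3 - 1*(-9)))) = -39961/(-832 + 1/(-40585 - (-63)*(3 + 9))) = -39961/(-832 + 1/(-40585 - (-63)*12)) = -39961/(-832 + 1/(-40585 - 7*(-108))) = -39961/(-832 + 1/(-40585 + 756)) = -39961/(-832 + 1/(-39829)) = -39961/(-832 - 1/39829) = -39961/(-33137729/39829) = -39961*(-39829/33137729) = 1591606669/33137729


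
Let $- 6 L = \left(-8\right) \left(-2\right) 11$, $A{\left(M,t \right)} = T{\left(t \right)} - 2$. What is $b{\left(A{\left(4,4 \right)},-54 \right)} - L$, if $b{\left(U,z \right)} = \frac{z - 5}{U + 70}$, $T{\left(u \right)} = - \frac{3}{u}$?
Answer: $\frac{22964}{807} \approx 28.456$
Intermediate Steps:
$A{\left(M,t \right)} = -2 - \frac{3}{t}$ ($A{\left(M,t \right)} = - \frac{3}{t} - 2 = -2 - \frac{3}{t}$)
$b{\left(U,z \right)} = \frac{-5 + z}{70 + U}$
$L = - \frac{88}{3}$ ($L = - \frac{\left(-8\right) \left(-2\right) 11}{6} = - \frac{16 \cdot 11}{6} = \left(- \frac{1}{6}\right) 176 = - \frac{88}{3} \approx -29.333$)
$b{\left(A{\left(4,4 \right)},-54 \right)} - L = \frac{-5 - 54}{70 - \left(2 + \frac{3}{4}\right)} - - \frac{88}{3} = \frac{1}{70 - \frac{11}{4}} \left(-59\right) + \frac{88}{3} = \frac{1}{\frac{269}{4}} \left(-59\right) + \frac{88}{3} = \frac{4}{269} \left(-59\right) + \frac{88}{3} = - \frac{236}{269} + \frac{88}{3} = \frac{22964}{807}$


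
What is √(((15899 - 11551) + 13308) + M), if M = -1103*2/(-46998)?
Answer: √1083302456117/7833 ≈ 132.88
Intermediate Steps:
M = 1103/23499 (M = -2206*(-1/46998) = 1103/23499 ≈ 0.046938)
√(((15899 - 11551) + 13308) + M) = √(((15899 - 11551) + 13308) + 1103/23499) = √((4348 + 13308) + 1103/23499) = √(17656 + 1103/23499) = √(414899447/23499) = √1083302456117/7833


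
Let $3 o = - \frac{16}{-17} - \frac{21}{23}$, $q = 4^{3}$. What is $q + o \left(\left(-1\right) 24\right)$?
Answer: $\frac{24936}{391} \approx 63.775$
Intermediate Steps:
$q = 64$
$o = \frac{11}{1173}$ ($o = \frac{- \frac{16}{-17} - \frac{21}{23}}{3} = \frac{\left(-16\right) \left(- \frac{1}{17}\right) - \frac{21}{23}}{3} = \frac{\frac{16}{17} - \frac{21}{23}}{3} = \frac{1}{3} \cdot \frac{11}{391} = \frac{11}{1173} \approx 0.0093777$)
$q + o \left(\left(-1\right) 24\right) = 64 + \frac{11 \left(\left(-1\right) 24\right)}{1173} = 64 + \frac{11}{1173} \left(-24\right) = 64 - \frac{88}{391} = \frac{24936}{391}$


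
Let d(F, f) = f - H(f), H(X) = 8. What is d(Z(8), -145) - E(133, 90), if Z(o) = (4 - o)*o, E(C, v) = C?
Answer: -286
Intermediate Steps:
Z(o) = o*(4 - o)
d(F, f) = -8 + f (d(F, f) = f - 1*8 = f - 8 = -8 + f)
d(Z(8), -145) - E(133, 90) = (-8 - 145) - 1*133 = -153 - 133 = -286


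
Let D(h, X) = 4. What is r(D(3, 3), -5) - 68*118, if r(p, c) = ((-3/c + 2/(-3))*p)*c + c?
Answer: -24083/3 ≈ -8027.7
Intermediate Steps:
r(p, c) = c + c*p*(-⅔ - 3/c) (r(p, c) = ((-3/c + 2*(-⅓))*p)*c + c = ((-3/c - ⅔)*p)*c + c = ((-⅔ - 3/c)*p)*c + c = (p*(-⅔ - 3/c))*c + c = c*p*(-⅔ - 3/c) + c = c + c*p*(-⅔ - 3/c))
r(D(3, 3), -5) - 68*118 = (-5 - 3*4 - ⅔*(-5)*4) - 68*118 = (-5 - 12 + 40/3) - 8024 = -11/3 - 8024 = -24083/3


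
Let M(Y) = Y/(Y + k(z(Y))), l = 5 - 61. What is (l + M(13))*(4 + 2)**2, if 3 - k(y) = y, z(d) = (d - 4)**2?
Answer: -10116/5 ≈ -2023.2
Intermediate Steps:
z(d) = (-4 + d)**2
k(y) = 3 - y
l = -56
M(Y) = Y/(3 + Y - (-4 + Y)**2) (M(Y) = Y/(Y + (3 - (-4 + Y)**2)) = Y/(3 + Y - (-4 + Y)**2))
(l + M(13))*(4 + 2)**2 = (-56 + 13/(3 + 13 - (-4 + 13)**2))*(4 + 2)**2 = (-56 + 13/(3 + 13 - 1*9**2))*6**2 = (-56 + 13/(3 + 13 - 1*81))*36 = (-56 + 13/(3 + 13 - 81))*36 = (-56 + 13/(-65))*36 = (-56 + 13*(-1/65))*36 = (-56 - 1/5)*36 = -281/5*36 = -10116/5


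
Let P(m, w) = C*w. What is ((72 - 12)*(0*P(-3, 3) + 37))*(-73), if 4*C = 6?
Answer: -162060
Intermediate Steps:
C = 3/2 (C = (¼)*6 = 3/2 ≈ 1.5000)
P(m, w) = 3*w/2
((72 - 12)*(0*P(-3, 3) + 37))*(-73) = ((72 - 12)*(0*((3/2)*3) + 37))*(-73) = (60*(0*(9/2) + 37))*(-73) = (60*(0 + 37))*(-73) = (60*37)*(-73) = 2220*(-73) = -162060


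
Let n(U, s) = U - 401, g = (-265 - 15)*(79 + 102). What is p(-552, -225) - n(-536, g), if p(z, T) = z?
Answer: 385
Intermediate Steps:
g = -50680 (g = -280*181 = -50680)
n(U, s) = -401 + U
p(-552, -225) - n(-536, g) = -552 - (-401 - 536) = -552 - 1*(-937) = -552 + 937 = 385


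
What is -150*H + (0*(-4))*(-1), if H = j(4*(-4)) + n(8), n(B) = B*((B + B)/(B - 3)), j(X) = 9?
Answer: -5190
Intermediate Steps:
n(B) = 2*B**2/(-3 + B) (n(B) = B*((2*B)/(-3 + B)) = B*(2*B/(-3 + B)) = 2*B**2/(-3 + B))
H = 173/5 (H = 9 + 2*8**2/(-3 + 8) = 9 + 2*64/5 = 9 + 2*64*(1/5) = 9 + 128/5 = 173/5 ≈ 34.600)
-150*H + (0*(-4))*(-1) = -150*173/5 + (0*(-4))*(-1) = -5190 + 0*(-1) = -5190 + 0 = -5190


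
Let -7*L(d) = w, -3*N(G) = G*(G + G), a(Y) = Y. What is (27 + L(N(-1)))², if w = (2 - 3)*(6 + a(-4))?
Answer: 36481/49 ≈ 744.51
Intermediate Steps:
w = -2 (w = (2 - 3)*(6 - 4) = -1*2 = -2)
N(G) = -2*G²/3 (N(G) = -G*(G + G)/3 = -G*2*G/3 = -2*G²/3)
L(d) = 2/7 (L(d) = -⅐*(-2) = 2/7)
(27 + L(N(-1)))² = (27 + 2/7)² = (191/7)² = 36481/49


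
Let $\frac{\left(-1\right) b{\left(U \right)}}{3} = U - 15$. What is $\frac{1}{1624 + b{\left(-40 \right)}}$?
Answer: $\frac{1}{1789} \approx 0.00055897$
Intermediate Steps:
$b{\left(U \right)} = 45 - 3 U$ ($b{\left(U \right)} = - 3 \left(U - 15\right) = - 3 \left(-15 + U\right) = 45 - 3 U$)
$\frac{1}{1624 + b{\left(-40 \right)}} = \frac{1}{1624 + \left(45 - -120\right)} = \frac{1}{1624 + \left(45 + 120\right)} = \frac{1}{1624 + 165} = \frac{1}{1789}$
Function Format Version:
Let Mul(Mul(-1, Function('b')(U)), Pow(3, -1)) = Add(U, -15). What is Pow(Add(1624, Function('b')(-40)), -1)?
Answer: Rational(1, 1789) ≈ 0.00055897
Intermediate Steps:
Function('b')(U) = Add(45, Mul(-3, U)) (Function('b')(U) = Mul(-3, Add(U, -15)) = Mul(-3, Add(-15, U)) = Add(45, Mul(-3, U)))
Pow(Add(1624, Function('b')(-40)), -1) = Pow(Add(1624, Add(45, Mul(-3, -40))), -1) = Pow(Add(1624, Add(45, 120)), -1) = Pow(Add(1624, 165), -1) = Pow(1789, -1) = Rational(1, 1789)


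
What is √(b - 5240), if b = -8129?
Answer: I*√13369 ≈ 115.62*I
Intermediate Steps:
√(b - 5240) = √(-8129 - 5240) = √(-13369) = I*√13369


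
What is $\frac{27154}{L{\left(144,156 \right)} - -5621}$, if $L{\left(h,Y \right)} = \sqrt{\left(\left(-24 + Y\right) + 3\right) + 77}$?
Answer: $\frac{152632634}{31595429} - \frac{54308 \sqrt{53}}{31595429} \approx 4.8183$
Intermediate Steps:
$L{\left(h,Y \right)} = \sqrt{56 + Y}$ ($L{\left(h,Y \right)} = \sqrt{\left(-21 + Y\right) + 77} = \sqrt{56 + Y}$)
$\frac{27154}{L{\left(144,156 \right)} - -5621} = \frac{27154}{\sqrt{56 + 156} - -5621} = \frac{27154}{\sqrt{212} + 5621} = \frac{27154}{2 \sqrt{53} + 5621} = \frac{27154}{5621 + 2 \sqrt{53}}$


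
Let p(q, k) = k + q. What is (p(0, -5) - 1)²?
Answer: 36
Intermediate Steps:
(p(0, -5) - 1)² = ((-5 + 0) - 1)² = (-5 - 1)² = (-6)² = 36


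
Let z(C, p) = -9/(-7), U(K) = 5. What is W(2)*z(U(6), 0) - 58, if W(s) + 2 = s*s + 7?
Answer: -325/7 ≈ -46.429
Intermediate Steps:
W(s) = 5 + s² (W(s) = -2 + (s*s + 7) = -2 + (s² + 7) = -2 + (7 + s²) = 5 + s²)
z(C, p) = 9/7 (z(C, p) = -9*(-⅐) = 9/7)
W(2)*z(U(6), 0) - 58 = (5 + 2²)*(9/7) - 58 = (5 + 4)*(9/7) - 58 = 9*(9/7) - 58 = 81/7 - 58 = -325/7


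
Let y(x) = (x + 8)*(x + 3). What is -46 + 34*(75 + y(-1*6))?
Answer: 2300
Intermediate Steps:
y(x) = (3 + x)*(8 + x) (y(x) = (8 + x)*(3 + x) = (3 + x)*(8 + x))
-46 + 34*(75 + y(-1*6)) = -46 + 34*(75 + (24 + (-1*6)**2 + 11*(-1*6))) = -46 + 34*(75 + (24 + (-6)**2 + 11*(-6))) = -46 + 34*(75 + (24 + 36 - 66)) = -46 + 34*(75 - 6) = -46 + 34*69 = -46 + 2346 = 2300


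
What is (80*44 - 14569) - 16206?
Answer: -27255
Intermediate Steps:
(80*44 - 14569) - 16206 = (3520 - 14569) - 16206 = -11049 - 16206 = -27255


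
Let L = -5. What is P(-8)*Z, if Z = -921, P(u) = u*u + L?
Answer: -54339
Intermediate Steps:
P(u) = -5 + u**2 (P(u) = u*u - 5 = u**2 - 5 = -5 + u**2)
P(-8)*Z = (-5 + (-8)**2)*(-921) = (-5 + 64)*(-921) = 59*(-921) = -54339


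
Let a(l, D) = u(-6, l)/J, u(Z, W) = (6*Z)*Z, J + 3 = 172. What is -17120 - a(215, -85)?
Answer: -2893496/169 ≈ -17121.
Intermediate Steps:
J = 169 (J = -3 + 172 = 169)
u(Z, W) = 6*Z²
a(l, D) = 216/169 (a(l, D) = (6*(-6)²)/169 = (6*36)*(1/169) = 216*(1/169) = 216/169)
-17120 - a(215, -85) = -17120 - 1*216/169 = -17120 - 216/169 = -2893496/169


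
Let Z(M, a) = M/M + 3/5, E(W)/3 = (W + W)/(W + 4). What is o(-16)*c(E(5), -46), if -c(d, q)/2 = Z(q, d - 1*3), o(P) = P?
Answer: 256/5 ≈ 51.200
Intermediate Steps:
E(W) = 6*W/(4 + W) (E(W) = 3*((W + W)/(W + 4)) = 3*((2*W)/(4 + W)) = 3*(2*W/(4 + W)) = 6*W/(4 + W))
Z(M, a) = 8/5 (Z(M, a) = 1 + 3*(⅕) = 1 + ⅗ = 8/5)
c(d, q) = -16/5 (c(d, q) = -2*8/5 = -16/5)
o(-16)*c(E(5), -46) = -16*(-16/5) = 256/5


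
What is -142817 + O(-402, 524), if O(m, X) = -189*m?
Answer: -66839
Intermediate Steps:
-142817 + O(-402, 524) = -142817 - 189*(-402) = -142817 + 75978 = -66839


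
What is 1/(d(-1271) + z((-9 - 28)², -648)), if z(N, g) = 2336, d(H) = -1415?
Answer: 1/921 ≈ 0.0010858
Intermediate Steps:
1/(d(-1271) + z((-9 - 28)², -648)) = 1/(-1415 + 2336) = 1/921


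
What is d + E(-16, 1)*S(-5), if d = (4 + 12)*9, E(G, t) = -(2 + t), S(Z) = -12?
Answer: 180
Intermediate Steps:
E(G, t) = -2 - t
d = 144 (d = 16*9 = 144)
d + E(-16, 1)*S(-5) = 144 + (-2 - 1*1)*(-12) = 144 + (-2 - 1)*(-12) = 144 - 3*(-12) = 144 + 36 = 180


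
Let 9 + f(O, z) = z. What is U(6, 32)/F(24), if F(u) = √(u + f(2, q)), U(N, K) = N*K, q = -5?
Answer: 96*√10/5 ≈ 60.716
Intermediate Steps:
f(O, z) = -9 + z
U(N, K) = K*N
F(u) = √(-14 + u) (F(u) = √(u + (-9 - 5)) = √(u - 14) = √(-14 + u))
U(6, 32)/F(24) = (32*6)/(√(-14 + 24)) = 192/(√10) = 192*(√10/10) = 96*√10/5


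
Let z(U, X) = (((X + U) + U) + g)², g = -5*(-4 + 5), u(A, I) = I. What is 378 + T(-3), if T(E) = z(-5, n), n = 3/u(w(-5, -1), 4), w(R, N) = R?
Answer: 9297/16 ≈ 581.06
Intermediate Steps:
g = -5 (g = -5*1 = -5)
n = ¾ (n = 3/4 = 3*(¼) = ¾ ≈ 0.75000)
z(U, X) = (-5 + X + 2*U)² (z(U, X) = (((X + U) + U) - 5)² = (((U + X) + U) - 5)² = ((X + 2*U) - 5)² = (-5 + X + 2*U)²)
T(E) = 3249/16 (T(E) = (-5 + ¾ + 2*(-5))² = (-5 + ¾ - 10)² = (-57/4)² = 3249/16)
378 + T(-3) = 378 + 3249/16 = 9297/16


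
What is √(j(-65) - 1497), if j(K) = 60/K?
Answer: I*√253149/13 ≈ 38.703*I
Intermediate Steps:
√(j(-65) - 1497) = √(60/(-65) - 1497) = √(60*(-1/65) - 1497) = √(-12/13 - 1497) = √(-19473/13) = I*√253149/13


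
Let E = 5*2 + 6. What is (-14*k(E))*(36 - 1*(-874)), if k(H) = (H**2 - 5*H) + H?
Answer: -2446080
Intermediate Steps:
E = 16 (E = 10 + 6 = 16)
k(H) = H**2 - 4*H
(-14*k(E))*(36 - 1*(-874)) = (-224*(-4 + 16))*(36 - 1*(-874)) = (-224*12)*(36 + 874) = -14*192*910 = -2688*910 = -2446080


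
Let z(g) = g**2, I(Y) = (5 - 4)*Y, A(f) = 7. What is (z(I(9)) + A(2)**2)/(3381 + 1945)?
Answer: 65/2663 ≈ 0.024409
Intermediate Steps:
I(Y) = Y (I(Y) = 1*Y = Y)
(z(I(9)) + A(2)**2)/(3381 + 1945) = (9**2 + 7**2)/(3381 + 1945) = (81 + 49)/5326 = 130*(1/5326) = 65/2663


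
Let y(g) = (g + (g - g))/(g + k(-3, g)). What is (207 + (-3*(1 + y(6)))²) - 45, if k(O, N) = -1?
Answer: 5139/25 ≈ 205.56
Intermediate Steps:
y(g) = g/(-1 + g) (y(g) = (g + (g - g))/(g - 1) = (g + 0)/(-1 + g) = g/(-1 + g))
(207 + (-3*(1 + y(6)))²) - 45 = (207 + (-3*(1 + 6/(-1 + 6)))²) - 45 = (207 + (-3*(1 + 6/5))²) - 45 = (207 + (-3*11/5)²) - 45 = (207 + (-33/5)²) - 45 = (207 + 1089/25) - 45 = 6264/25 - 45 = 5139/25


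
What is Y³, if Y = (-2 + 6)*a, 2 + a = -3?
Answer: -8000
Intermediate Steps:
a = -5 (a = -2 - 3 = -5)
Y = -20 (Y = (-2 + 6)*(-5) = 4*(-5) = -20)
Y³ = (-20)³ = -8000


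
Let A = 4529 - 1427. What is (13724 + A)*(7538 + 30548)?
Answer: 640835036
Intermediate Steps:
A = 3102
(13724 + A)*(7538 + 30548) = (13724 + 3102)*(7538 + 30548) = 16826*38086 = 640835036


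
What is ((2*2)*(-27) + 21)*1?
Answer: -87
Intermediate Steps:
((2*2)*(-27) + 21)*1 = (4*(-27) + 21)*1 = (-108 + 21)*1 = -87*1 = -87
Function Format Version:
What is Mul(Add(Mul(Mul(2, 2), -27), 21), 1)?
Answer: -87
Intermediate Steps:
Mul(Add(Mul(Mul(2, 2), -27), 21), 1) = Mul(Add(Mul(4, -27), 21), 1) = Mul(Add(-108, 21), 1) = Mul(-87, 1) = -87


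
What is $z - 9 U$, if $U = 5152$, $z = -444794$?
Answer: $-491162$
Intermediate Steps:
$z - 9 U = -444794 - 9 \cdot 5152 = -444794 - 46368 = -491162$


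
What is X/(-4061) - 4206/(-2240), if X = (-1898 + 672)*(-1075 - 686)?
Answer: -2409524037/4548320 ≈ -529.76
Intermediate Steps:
X = 2158986 (X = -1226*(-1761) = 2158986)
X/(-4061) - 4206/(-2240) = 2158986/(-4061) - 4206/(-2240) = 2158986*(-1/4061) - 4206*(-1/2240) = -2158986/4061 + 2103/1120 = -2409524037/4548320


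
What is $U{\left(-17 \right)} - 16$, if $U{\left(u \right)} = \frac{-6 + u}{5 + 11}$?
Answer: $- \frac{279}{16} \approx -17.438$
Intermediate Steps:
$U{\left(u \right)} = - \frac{3}{8} + \frac{u}{16}$ ($U{\left(u \right)} = \frac{-6 + u}{16} = \left(-6 + u\right) \frac{1}{16} = - \frac{3}{8} + \frac{u}{16}$)
$U{\left(-17 \right)} - 16 = \left(- \frac{3}{8} + \frac{1}{16} \left(-17\right)\right) - 16 = \left(- \frac{3}{8} - \frac{17}{16}\right) - 16 = - \frac{23}{16} - 16 = - \frac{279}{16}$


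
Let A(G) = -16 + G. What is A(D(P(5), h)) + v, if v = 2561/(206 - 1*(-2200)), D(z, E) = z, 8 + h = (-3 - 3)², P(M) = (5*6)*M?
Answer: 324965/2406 ≈ 135.06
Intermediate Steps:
P(M) = 30*M
h = 28 (h = -8 + (-3 - 3)² = -8 + (-6)² = -8 + 36 = 28)
v = 2561/2406 (v = 2561/(206 + 2200) = 2561/2406 ≈ 1.0644)
A(D(P(5), h)) + v = (-16 + 30*5) + 2561/2406 = (-16 + 150) + 2561/2406 = 134 + 2561/2406 = 324965/2406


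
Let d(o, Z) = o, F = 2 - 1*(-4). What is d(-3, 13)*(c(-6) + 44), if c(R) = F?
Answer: -150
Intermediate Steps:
F = 6 (F = 2 + 4 = 6)
c(R) = 6
d(-3, 13)*(c(-6) + 44) = -3*(6 + 44) = -3*50 = -150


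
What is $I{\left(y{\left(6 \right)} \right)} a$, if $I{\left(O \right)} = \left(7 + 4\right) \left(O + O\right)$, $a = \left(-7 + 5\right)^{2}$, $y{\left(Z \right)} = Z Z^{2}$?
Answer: $19008$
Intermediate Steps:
$y{\left(Z \right)} = Z^{3}$
$a = 4$ ($a = \left(-2\right)^{2} = 4$)
$I{\left(O \right)} = 22 O$ ($I{\left(O \right)} = 11 \cdot 2 O = 22 O$)
$I{\left(y{\left(6 \right)} \right)} a = 22 \cdot 6^{3} \cdot 4 = 22 \cdot 216 \cdot 4 = 4752 \cdot 4 = 19008$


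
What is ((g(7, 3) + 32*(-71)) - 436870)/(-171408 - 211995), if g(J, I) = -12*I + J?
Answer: 439171/383403 ≈ 1.1455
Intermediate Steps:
g(J, I) = J - 12*I
((g(7, 3) + 32*(-71)) - 436870)/(-171408 - 211995) = (((7 - 12*3) + 32*(-71)) - 436870)/(-171408 - 211995) = (((7 - 36) - 2272) - 436870)/(-383403) = ((-29 - 2272) - 436870)*(-1/383403) = (-2301 - 436870)*(-1/383403) = -439171*(-1/383403) = 439171/383403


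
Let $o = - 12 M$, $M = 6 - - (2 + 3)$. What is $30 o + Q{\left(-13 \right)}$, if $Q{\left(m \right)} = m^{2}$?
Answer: $-3791$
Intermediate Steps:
$M = 11$ ($M = 6 - \left(-1\right) 5 = 6 - -5 = 6 + 5 = 11$)
$o = -132$ ($o = \left(-12\right) 11 = -132$)
$30 o + Q{\left(-13 \right)} = 30 \left(-132\right) + \left(-13\right)^{2} = -3960 + 169 = -3791$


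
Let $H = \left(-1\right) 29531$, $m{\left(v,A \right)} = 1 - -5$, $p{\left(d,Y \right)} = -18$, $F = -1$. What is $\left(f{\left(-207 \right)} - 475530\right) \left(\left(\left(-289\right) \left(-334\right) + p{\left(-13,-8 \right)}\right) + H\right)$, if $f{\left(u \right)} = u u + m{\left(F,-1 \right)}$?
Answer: $-28979273475$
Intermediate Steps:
$m{\left(v,A \right)} = 6$ ($m{\left(v,A \right)} = 1 + 5 = 6$)
$f{\left(u \right)} = 6 + u^{2}$ ($f{\left(u \right)} = u u + 6 = u^{2} + 6 = 6 + u^{2}$)
$H = -29531$
$\left(f{\left(-207 \right)} - 475530\right) \left(\left(\left(-289\right) \left(-334\right) + p{\left(-13,-8 \right)}\right) + H\right) = \left(\left(6 + \left(-207\right)^{2}\right) - 475530\right) \left(\left(\left(-289\right) \left(-334\right) - 18\right) - 29531\right) = \left(\left(6 + 42849\right) - 475530\right) \left(\left(96526 - 18\right) - 29531\right) = \left(42855 - 475530\right) \left(96508 - 29531\right) = \left(-432675\right) 66977 = -28979273475$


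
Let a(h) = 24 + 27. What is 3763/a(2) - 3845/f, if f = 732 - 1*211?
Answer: 1764428/26571 ≈ 66.404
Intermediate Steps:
a(h) = 51
f = 521 (f = 732 - 211 = 521)
3763/a(2) - 3845/f = 3763/51 - 3845/521 = 1764428/26571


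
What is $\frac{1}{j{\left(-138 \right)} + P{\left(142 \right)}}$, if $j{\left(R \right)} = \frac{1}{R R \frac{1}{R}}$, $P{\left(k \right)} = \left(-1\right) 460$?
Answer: $- \frac{138}{63481} \approx -0.0021739$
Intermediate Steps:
$P{\left(k \right)} = -460$
$j{\left(R \right)} = \frac{1}{R}$ ($j{\left(R \right)} = \frac{1}{R^{2} \frac{1}{R}} = \frac{1}{R}$)
$\frac{1}{j{\left(-138 \right)} + P{\left(142 \right)}} = \frac{1}{\frac{1}{-138} - 460} = \frac{1}{- \frac{1}{138} - 460} = \frac{1}{- \frac{63481}{138}} = - \frac{138}{63481}$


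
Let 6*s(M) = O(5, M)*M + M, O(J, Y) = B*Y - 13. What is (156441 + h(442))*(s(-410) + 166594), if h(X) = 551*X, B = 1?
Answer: 234506833036/3 ≈ 7.8169e+10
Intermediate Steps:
O(J, Y) = -13 + Y (O(J, Y) = 1*Y - 13 = Y - 13 = -13 + Y)
s(M) = M/6 + M*(-13 + M)/6 (s(M) = ((-13 + M)*M + M)/6 = (M*(-13 + M) + M)/6 = (M + M*(-13 + M))/6 = M/6 + M*(-13 + M)/6)
(156441 + h(442))*(s(-410) + 166594) = (156441 + 551*442)*((⅙)*(-410)*(-12 - 410) + 166594) = (156441 + 243542)*((⅙)*(-410)*(-422) + 166594) = 399983*(86510/3 + 166594) = 399983*(586292/3) = 234506833036/3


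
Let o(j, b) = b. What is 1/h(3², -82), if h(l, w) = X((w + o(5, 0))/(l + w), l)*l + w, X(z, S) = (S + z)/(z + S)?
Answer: -1/73 ≈ -0.013699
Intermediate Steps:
X(z, S) = 1 (X(z, S) = (S + z)/(S + z) = 1)
h(l, w) = l + w (h(l, w) = 1*l + w = l + w)
1/h(3², -82) = 1/(3² - 82) = 1/(9 - 82) = 1/(-73) = -1/73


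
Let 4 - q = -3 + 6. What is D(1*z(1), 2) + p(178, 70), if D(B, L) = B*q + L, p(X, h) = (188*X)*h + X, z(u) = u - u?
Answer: 2342660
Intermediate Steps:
z(u) = 0
q = 1 (q = 4 - (-3 + 6) = 4 - 1*3 = 4 - 3 = 1)
p(X, h) = X + 188*X*h (p(X, h) = 188*X*h + X = X + 188*X*h)
D(B, L) = B + L (D(B, L) = B*1 + L = B + L)
D(1*z(1), 2) + p(178, 70) = (1*0 + 2) + 178*(1 + 188*70) = (0 + 2) + 178*(1 + 13160) = 2 + 178*13161 = 2 + 2342658 = 2342660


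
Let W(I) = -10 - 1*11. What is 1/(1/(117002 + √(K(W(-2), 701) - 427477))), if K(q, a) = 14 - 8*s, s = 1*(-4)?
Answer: 117002 + 17*I*√1479 ≈ 1.17e+5 + 653.78*I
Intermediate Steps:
W(I) = -21 (W(I) = -10 - 11 = -21)
s = -4
K(q, a) = 46 (K(q, a) = 14 - 8*(-4) = 14 + 32 = 46)
1/(1/(117002 + √(K(W(-2), 701) - 427477))) = 1/(1/(117002 + √(46 - 427477))) = 1/(1/(117002 + √(-427431))) = 1/(1/(117002 + 17*I*√1479)) = 117002 + 17*I*√1479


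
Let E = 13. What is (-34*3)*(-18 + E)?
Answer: 510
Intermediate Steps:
(-34*3)*(-18 + E) = (-34*3)*(-18 + 13) = -102*(-5) = 510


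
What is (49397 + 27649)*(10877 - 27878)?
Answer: -1309859046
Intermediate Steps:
(49397 + 27649)*(10877 - 27878) = 77046*(-17001) = -1309859046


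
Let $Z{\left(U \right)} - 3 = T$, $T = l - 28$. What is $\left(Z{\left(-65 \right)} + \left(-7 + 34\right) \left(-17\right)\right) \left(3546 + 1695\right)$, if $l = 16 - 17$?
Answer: $-2541885$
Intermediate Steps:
$l = -1$
$T = -29$ ($T = -1 - 28 = -29$)
$Z{\left(U \right)} = -26$ ($Z{\left(U \right)} = 3 - 29 = -26$)
$\left(Z{\left(-65 \right)} + \left(-7 + 34\right) \left(-17\right)\right) \left(3546 + 1695\right) = \left(-26 + \left(-7 + 34\right) \left(-17\right)\right) \left(3546 + 1695\right) = \left(-26 + 27 \left(-17\right)\right) 5241 = \left(-26 - 459\right) 5241 = \left(-485\right) 5241 = -2541885$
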